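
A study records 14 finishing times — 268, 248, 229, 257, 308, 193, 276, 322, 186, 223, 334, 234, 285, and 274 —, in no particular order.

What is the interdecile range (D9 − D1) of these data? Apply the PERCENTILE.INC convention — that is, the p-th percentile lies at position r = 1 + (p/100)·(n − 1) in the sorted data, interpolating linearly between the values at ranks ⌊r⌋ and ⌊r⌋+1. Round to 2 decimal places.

Sorted: 186, 193, 223, 229, 234, 248, 257, 268, 274, 276, 285, 308, 322, 334.
n = 14.
P10: r = 2.3; ranks 2–3 are 193, 223; interpolating gives 202.
P90: r = 12.7; ranks 12–13 are 308, 322; interpolating gives 317.8.
Difference: 317.8 − 202 = 115.8.

115.80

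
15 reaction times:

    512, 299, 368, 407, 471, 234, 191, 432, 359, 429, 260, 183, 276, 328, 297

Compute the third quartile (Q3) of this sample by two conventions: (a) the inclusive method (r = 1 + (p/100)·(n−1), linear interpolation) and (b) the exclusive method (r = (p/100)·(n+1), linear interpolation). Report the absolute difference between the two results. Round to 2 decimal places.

11.00

Sorted: 183, 191, 234, 260, 276, 297, 299, 328, 359, 368, 407, 429, 432, 471, 512.
n = 15.
(a) r = 11.5; between ranks 11 (407) and 12 (429): 418.
(b) r = 12 → value at rank 12 = 429.
|418 − 429| = 11.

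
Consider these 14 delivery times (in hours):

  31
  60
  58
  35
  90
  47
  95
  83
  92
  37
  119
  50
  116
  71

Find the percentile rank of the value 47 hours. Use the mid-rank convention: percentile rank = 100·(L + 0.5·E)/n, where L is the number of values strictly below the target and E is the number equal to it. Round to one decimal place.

Sorted: 31, 35, 37, 47, 50, 58, 60, 71, 83, 90, 92, 95, 116, 119.
Count below 47: L = 3; count equal: E = 1; n = 14.
Percentile rank = 100·(3 + 0.5·1)/14 = 100·3.5/14 = 25.

25.0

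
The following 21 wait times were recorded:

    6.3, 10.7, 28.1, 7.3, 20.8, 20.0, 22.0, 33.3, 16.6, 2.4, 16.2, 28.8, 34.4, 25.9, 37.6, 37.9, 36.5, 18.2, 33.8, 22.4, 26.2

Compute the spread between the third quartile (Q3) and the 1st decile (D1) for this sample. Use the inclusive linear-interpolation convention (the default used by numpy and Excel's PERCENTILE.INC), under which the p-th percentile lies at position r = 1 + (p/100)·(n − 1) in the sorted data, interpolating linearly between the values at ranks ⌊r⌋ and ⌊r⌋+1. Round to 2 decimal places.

Sorted: 2.4, 6.3, 7.3, 10.7, 16.2, 16.6, 18.2, 20.0, 20.8, 22.0, 22.4, 25.9, 26.2, 28.1, 28.8, 33.3, 33.8, 34.4, 36.5, 37.6, 37.9.
n = 21.
P10: r = 3 (integer) → 7.3.
P75: r = 16 (integer) → 33.3.
Difference: 33.3 − 7.3 = 26.

26.00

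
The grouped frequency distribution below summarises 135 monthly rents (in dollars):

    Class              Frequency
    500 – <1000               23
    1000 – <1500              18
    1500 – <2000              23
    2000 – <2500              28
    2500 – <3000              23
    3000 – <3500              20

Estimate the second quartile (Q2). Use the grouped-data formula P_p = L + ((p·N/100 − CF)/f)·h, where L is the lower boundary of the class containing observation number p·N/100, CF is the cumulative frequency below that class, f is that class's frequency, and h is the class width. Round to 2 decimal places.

2062.50

N = 135; target position k = 50/100 · 135 = 67.5.
Cumulative frequencies: 23, 41, 64, 92, 115, 135.
Observation 67.5 falls in the class 2000 – <2500.
L = 2000, CF = 64, f = 28, h = 500.
P50 = 2000 + ((67.5 − 64)/28)·500 = 2000 + 62.5 = 2062.5.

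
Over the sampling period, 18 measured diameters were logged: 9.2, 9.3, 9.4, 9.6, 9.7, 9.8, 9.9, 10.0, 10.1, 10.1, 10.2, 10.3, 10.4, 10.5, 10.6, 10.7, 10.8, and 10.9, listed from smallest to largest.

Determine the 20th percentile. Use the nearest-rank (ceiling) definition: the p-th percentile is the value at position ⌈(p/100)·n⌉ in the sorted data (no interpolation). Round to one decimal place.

n = 18.
Position = ⌈20/100 · 18⌉ = ⌈3.6⌉ = 4.
The value at rank 4 is 9.6.

9.6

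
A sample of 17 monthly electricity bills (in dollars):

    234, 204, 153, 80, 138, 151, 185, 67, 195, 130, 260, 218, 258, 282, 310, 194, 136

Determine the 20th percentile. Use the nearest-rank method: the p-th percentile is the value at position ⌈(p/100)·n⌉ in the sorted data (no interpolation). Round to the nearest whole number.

136

Sorted: 67, 80, 130, 136, 138, 151, 153, 185, 194, 195, 204, 218, 234, 258, 260, 282, 310.
n = 17.
Position = ⌈20/100 · 17⌉ = ⌈3.4⌉ = 4.
The value at rank 4 is 136.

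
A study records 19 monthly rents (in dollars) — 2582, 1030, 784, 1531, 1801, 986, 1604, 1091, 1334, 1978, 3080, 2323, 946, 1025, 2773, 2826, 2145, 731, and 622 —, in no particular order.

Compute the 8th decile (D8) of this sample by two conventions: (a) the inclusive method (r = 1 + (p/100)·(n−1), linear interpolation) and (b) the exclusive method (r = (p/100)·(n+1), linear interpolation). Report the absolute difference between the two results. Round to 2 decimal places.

155.40

Sorted: 622, 731, 784, 946, 986, 1025, 1030, 1091, 1334, 1531, 1604, 1801, 1978, 2145, 2323, 2582, 2773, 2826, 3080.
n = 19.
(a) r = 15.4; between ranks 15 (2323) and 16 (2582): 2426.6.
(b) r = 16 → value at rank 16 = 2582.
|2426.6 − 2582| = 155.4.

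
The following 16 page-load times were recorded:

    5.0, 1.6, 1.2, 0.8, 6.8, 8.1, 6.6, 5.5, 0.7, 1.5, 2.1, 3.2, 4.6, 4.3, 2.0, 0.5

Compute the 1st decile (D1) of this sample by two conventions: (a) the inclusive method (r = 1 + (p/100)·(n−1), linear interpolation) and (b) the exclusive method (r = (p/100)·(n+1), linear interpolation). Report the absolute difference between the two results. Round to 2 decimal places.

0.11

Sorted: 0.5, 0.7, 0.8, 1.2, 1.5, 1.6, 2.0, 2.1, 3.2, 4.3, 4.6, 5.0, 5.5, 6.6, 6.8, 8.1.
n = 16.
(a) r = 2.5; between ranks 2 (0.7) and 3 (0.8): 0.75.
(b) r = 1.7; between ranks 1 (0.5) and 2 (0.7): 0.64.
|0.75 − 0.64| = 0.11.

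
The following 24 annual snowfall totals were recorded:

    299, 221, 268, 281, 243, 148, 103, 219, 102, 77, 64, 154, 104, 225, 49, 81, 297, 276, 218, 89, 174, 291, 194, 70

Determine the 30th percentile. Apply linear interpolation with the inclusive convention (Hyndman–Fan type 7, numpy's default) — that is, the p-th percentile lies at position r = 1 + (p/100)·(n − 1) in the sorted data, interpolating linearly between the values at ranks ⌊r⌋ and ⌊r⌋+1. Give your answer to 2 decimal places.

102.90

Sorted: 49, 64, 70, 77, 81, 89, 102, 103, 104, 148, 154, 174, 194, 218, 219, 221, 225, 243, 268, 276, 281, 291, 297, 299.
n = 24.
r = 1 + (30/100)·(24 − 1) = 1 + 6.9 = 7.9.
Rank 7 is 102 and rank 8 is 103.
Interpolate: 102 + 0.9·(103 − 102) = 102 + 0.9·1 = 102.9.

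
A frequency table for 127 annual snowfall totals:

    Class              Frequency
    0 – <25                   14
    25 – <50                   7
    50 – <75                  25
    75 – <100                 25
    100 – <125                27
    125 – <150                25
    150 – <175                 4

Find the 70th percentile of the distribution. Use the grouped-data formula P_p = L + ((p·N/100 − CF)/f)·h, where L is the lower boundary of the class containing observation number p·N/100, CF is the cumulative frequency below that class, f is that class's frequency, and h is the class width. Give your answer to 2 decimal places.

116.57

N = 127; target position k = 70/100 · 127 = 88.9.
Cumulative frequencies: 14, 21, 46, 71, 98, 123, 127.
Observation 88.9 falls in the class 100 – <125.
L = 100, CF = 71, f = 27, h = 25.
P70 = 100 + ((88.9 − 71)/27)·25 = 100 + 16.5741 = 116.574.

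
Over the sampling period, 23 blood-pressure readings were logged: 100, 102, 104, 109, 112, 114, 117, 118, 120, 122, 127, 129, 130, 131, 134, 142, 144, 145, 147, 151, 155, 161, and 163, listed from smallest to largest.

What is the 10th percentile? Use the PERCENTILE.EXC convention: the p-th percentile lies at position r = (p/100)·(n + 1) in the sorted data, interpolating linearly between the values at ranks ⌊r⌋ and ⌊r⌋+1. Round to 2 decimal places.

n = 23.
r = (10/100)·(23 + 1) = 2.4.
Rank 2 is 102 and rank 3 is 104.
Interpolate: 102 + 0.4·(104 − 102) = 102 + 0.4·2 = 102.8.

102.80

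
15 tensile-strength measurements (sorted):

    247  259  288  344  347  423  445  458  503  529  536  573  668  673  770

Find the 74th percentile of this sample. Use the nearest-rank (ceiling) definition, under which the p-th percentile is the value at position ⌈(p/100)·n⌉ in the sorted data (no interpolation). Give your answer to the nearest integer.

573

n = 15.
Position = ⌈74/100 · 15⌉ = ⌈11.1⌉ = 12.
The value at rank 12 is 573.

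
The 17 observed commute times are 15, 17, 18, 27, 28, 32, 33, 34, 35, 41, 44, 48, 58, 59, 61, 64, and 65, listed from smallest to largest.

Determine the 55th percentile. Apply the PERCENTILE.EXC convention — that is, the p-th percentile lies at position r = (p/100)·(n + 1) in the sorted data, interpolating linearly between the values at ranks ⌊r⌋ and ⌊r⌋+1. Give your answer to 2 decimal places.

n = 17.
r = (55/100)·(17 + 1) = 9.9.
Rank 9 is 35 and rank 10 is 41.
Interpolate: 35 + 0.9·(41 − 35) = 35 + 0.9·6 = 40.4.

40.40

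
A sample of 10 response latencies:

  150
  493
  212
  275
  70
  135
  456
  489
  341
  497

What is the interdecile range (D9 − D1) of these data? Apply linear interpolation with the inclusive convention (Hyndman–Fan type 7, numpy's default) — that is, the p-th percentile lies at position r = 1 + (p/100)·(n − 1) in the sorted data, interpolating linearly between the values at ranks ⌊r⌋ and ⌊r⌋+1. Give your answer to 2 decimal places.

364.90

Sorted: 70, 135, 150, 212, 275, 341, 456, 489, 493, 497.
n = 10.
P10: r = 1.9; ranks 1–2 are 70, 135; interpolating gives 128.5.
P90: r = 9.1; ranks 9–10 are 493, 497; interpolating gives 493.4.
Difference: 493.4 − 128.5 = 364.9.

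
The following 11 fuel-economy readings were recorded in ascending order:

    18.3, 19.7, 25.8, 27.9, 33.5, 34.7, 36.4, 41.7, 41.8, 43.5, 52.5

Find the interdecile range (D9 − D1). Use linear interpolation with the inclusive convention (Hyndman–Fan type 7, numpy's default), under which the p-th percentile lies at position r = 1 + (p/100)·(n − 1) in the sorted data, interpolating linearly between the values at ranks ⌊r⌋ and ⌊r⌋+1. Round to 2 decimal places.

n = 11.
P10: r = 2 (integer) → 19.7.
P90: r = 10 (integer) → 43.5.
Difference: 43.5 − 19.7 = 23.8.

23.80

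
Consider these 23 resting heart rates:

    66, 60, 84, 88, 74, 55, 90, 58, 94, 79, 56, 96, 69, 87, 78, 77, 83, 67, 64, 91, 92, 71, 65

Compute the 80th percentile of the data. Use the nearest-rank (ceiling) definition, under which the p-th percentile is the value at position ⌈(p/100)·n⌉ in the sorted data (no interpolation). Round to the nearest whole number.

Sorted: 55, 56, 58, 60, 64, 65, 66, 67, 69, 71, 74, 77, 78, 79, 83, 84, 87, 88, 90, 91, 92, 94, 96.
n = 23.
Position = ⌈80/100 · 23⌉ = ⌈18.4⌉ = 19.
The value at rank 19 is 90.

90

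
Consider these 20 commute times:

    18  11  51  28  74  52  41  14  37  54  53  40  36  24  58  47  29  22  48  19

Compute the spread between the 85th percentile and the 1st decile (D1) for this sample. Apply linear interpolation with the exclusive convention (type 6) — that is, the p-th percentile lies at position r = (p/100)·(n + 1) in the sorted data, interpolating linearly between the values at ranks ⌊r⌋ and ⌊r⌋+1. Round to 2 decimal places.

Sorted: 11, 14, 18, 19, 22, 24, 28, 29, 36, 37, 40, 41, 47, 48, 51, 52, 53, 54, 58, 74.
n = 20.
P10: r = 2.1; ranks 2–3 are 14, 18; interpolating gives 14.4.
P85: r = 17.85; ranks 17–18 are 53, 54; interpolating gives 53.85.
Difference: 53.85 − 14.4 = 39.45.

39.45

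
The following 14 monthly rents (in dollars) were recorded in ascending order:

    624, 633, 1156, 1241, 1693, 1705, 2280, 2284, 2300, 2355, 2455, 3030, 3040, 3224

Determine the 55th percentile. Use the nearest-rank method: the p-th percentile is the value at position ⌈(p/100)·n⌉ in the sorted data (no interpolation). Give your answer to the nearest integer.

n = 14.
Position = ⌈55/100 · 14⌉ = ⌈7.7⌉ = 8.
The value at rank 8 is 2284.

2284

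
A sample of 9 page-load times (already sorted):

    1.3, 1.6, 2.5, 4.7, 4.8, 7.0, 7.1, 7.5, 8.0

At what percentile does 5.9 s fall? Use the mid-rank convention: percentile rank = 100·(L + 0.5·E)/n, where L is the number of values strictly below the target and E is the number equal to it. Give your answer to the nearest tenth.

55.6

Count below 5.9: L = 5; count equal: E = 0; n = 9.
Percentile rank = 100·(5 + 0.5·0)/9 = 100·5/9 = 55.56.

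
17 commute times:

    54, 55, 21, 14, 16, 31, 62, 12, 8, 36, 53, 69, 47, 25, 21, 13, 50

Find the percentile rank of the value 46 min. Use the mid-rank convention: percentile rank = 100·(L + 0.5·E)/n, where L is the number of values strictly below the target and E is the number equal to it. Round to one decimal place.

Sorted: 8, 12, 13, 14, 16, 21, 21, 25, 31, 36, 47, 50, 53, 54, 55, 62, 69.
Count below 46: L = 10; count equal: E = 0; n = 17.
Percentile rank = 100·(10 + 0.5·0)/17 = 100·10/17 = 58.82.

58.8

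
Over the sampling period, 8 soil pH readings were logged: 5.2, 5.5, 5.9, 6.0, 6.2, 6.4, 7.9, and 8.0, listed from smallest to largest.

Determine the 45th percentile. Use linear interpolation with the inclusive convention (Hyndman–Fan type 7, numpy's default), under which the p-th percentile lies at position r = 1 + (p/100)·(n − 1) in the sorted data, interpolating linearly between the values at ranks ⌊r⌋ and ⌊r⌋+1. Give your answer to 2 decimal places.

n = 8.
r = 1 + (45/100)·(8 − 1) = 1 + 3.15 = 4.15.
Rank 4 is 6.0 and rank 5 is 6.2.
Interpolate: 6.0 + 0.15·(6.2 − 6.0) = 6.0 + 0.15·0.2 = 6.03.

6.03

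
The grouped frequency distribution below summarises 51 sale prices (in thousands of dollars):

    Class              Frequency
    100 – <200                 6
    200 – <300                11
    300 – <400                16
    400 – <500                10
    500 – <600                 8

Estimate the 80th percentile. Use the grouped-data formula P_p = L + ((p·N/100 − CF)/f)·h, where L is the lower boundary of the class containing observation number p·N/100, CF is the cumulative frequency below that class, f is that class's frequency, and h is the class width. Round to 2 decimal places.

478.00

N = 51; target position k = 80/100 · 51 = 40.8.
Cumulative frequencies: 6, 17, 33, 43, 51.
Observation 40.8 falls in the class 400 – <500.
L = 400, CF = 33, f = 10, h = 100.
P80 = 400 + ((40.8 − 33)/10)·100 = 400 + 78 = 478.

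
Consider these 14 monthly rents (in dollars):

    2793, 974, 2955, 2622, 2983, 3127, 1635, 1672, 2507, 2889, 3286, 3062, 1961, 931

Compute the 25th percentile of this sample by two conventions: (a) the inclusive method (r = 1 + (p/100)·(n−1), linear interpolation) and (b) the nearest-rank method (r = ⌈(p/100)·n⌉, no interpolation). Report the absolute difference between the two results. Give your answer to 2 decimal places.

72.25

Sorted: 931, 974, 1635, 1672, 1961, 2507, 2622, 2793, 2889, 2955, 2983, 3062, 3127, 3286.
n = 14.
(a) r = 4.25; between ranks 4 (1672) and 5 (1961): 1744.25.
(b) the nearest-rank method: rank 4 → 1672.
|1744.25 − 1672| = 72.25.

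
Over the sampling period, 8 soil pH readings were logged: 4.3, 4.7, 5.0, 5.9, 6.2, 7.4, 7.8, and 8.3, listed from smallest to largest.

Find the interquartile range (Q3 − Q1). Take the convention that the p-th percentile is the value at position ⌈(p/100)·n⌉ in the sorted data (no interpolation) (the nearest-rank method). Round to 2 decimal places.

n = 8.
P25: rank ⌈25/100·8⌉ = 2 → 4.7.
P75: rank ⌈75/100·8⌉ = 6 → 7.4.
Difference: 7.4 − 4.7 = 2.7.

2.70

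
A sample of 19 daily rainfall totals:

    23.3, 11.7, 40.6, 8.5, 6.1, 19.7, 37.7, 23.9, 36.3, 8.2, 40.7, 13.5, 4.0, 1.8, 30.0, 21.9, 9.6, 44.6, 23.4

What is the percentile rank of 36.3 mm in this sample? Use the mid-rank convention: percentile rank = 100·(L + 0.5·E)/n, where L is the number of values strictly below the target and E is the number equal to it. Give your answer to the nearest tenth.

Sorted: 1.8, 4.0, 6.1, 8.2, 8.5, 9.6, 11.7, 13.5, 19.7, 21.9, 23.3, 23.4, 23.9, 30.0, 36.3, 37.7, 40.6, 40.7, 44.6.
Count below 36.3: L = 14; count equal: E = 1; n = 19.
Percentile rank = 100·(14 + 0.5·1)/19 = 100·14.5/19 = 76.32.

76.3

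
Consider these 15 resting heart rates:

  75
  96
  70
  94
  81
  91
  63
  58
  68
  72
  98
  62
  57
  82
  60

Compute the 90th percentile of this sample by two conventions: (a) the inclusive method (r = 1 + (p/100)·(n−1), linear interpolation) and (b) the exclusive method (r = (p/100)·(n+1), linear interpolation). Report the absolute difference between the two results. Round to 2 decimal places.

Sorted: 57, 58, 60, 62, 63, 68, 70, 72, 75, 81, 82, 91, 94, 96, 98.
n = 15.
(a) r = 13.6; between ranks 13 (94) and 14 (96): 95.2.
(b) r = 14.4; between ranks 14 (96) and 15 (98): 96.8.
|95.2 − 96.8| = 1.6.

1.60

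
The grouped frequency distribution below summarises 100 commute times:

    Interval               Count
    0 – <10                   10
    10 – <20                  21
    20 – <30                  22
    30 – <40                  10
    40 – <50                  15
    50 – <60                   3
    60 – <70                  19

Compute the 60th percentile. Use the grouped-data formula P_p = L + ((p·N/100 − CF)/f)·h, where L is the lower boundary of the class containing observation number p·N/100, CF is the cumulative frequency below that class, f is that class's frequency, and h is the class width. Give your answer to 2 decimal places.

N = 100; target position k = 60/100 · 100 = 60.
Cumulative frequencies: 10, 31, 53, 63, 78, 81, 100.
Observation 60 falls in the class 30 – <40.
L = 30, CF = 53, f = 10, h = 10.
P60 = 30 + ((60 − 53)/10)·10 = 30 + 7 = 37.

37.00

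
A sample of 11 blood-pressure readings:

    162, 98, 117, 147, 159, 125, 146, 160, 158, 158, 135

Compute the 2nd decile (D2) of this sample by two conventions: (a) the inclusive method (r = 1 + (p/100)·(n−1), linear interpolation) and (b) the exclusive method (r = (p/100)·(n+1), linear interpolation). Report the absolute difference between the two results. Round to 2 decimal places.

4.80

Sorted: 98, 117, 125, 135, 146, 147, 158, 158, 159, 160, 162.
n = 11.
(a) r = 3 → value at rank 3 = 125.
(b) r = 2.4; between ranks 2 (117) and 3 (125): 120.2.
|125 − 120.2| = 4.8.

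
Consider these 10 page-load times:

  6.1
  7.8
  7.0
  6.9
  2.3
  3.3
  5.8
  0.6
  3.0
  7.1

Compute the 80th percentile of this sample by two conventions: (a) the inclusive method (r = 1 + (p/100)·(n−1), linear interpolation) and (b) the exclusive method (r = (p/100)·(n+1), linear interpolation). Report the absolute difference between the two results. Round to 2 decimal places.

0.06

Sorted: 0.6, 2.3, 3.0, 3.3, 5.8, 6.1, 6.9, 7.0, 7.1, 7.8.
n = 10.
(a) r = 8.2; between ranks 8 (7.0) and 9 (7.1): 7.02.
(b) r = 8.8; between ranks 8 (7.0) and 9 (7.1): 7.08.
|7.02 − 7.08| = 0.06.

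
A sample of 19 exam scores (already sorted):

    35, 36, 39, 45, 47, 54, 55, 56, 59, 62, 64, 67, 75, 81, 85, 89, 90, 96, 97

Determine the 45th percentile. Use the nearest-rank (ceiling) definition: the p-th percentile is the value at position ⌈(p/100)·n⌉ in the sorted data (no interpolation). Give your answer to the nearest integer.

n = 19.
Position = ⌈45/100 · 19⌉ = ⌈8.55⌉ = 9.
The value at rank 9 is 59.

59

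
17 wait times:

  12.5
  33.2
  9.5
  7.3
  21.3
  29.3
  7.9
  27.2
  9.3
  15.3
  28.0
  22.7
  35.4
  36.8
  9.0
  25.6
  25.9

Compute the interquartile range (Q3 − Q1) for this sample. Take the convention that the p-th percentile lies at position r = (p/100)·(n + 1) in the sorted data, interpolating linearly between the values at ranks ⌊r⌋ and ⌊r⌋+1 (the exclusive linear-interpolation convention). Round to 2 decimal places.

19.25

Sorted: 7.3, 7.9, 9.0, 9.3, 9.5, 12.5, 15.3, 21.3, 22.7, 25.6, 25.9, 27.2, 28.0, 29.3, 33.2, 35.4, 36.8.
n = 17.
P25: r = 4.5; ranks 4–5 are 9.3, 9.5; interpolating gives 9.4.
P75: r = 13.5; ranks 13–14 are 28.0, 29.3; interpolating gives 28.65.
Difference: 28.65 − 9.4 = 19.25.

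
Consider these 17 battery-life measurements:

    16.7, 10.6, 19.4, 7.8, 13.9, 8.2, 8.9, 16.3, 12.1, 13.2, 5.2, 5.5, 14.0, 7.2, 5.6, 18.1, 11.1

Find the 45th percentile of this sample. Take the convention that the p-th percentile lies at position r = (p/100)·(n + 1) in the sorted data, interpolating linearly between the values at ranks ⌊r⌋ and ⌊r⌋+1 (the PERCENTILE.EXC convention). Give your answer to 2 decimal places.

Sorted: 5.2, 5.5, 5.6, 7.2, 7.8, 8.2, 8.9, 10.6, 11.1, 12.1, 13.2, 13.9, 14.0, 16.3, 16.7, 18.1, 19.4.
n = 17.
r = (45/100)·(17 + 1) = 8.1.
Rank 8 is 10.6 and rank 9 is 11.1.
Interpolate: 10.6 + 0.1·(11.1 − 10.6) = 10.6 + 0.1·0.5 = 10.65.

10.65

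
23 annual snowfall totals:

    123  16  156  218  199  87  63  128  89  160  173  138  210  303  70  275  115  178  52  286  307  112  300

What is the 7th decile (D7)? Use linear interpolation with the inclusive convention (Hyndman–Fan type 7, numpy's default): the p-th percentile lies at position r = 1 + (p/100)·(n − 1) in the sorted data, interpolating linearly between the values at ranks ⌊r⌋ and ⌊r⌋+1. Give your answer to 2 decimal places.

203.40

Sorted: 16, 52, 63, 70, 87, 89, 112, 115, 123, 128, 138, 156, 160, 173, 178, 199, 210, 218, 275, 286, 300, 303, 307.
n = 23.
r = 1 + (70/100)·(23 − 1) = 1 + 15.4 = 16.4.
Rank 16 is 199 and rank 17 is 210.
Interpolate: 199 + 0.4·(210 − 199) = 199 + 0.4·11 = 203.4.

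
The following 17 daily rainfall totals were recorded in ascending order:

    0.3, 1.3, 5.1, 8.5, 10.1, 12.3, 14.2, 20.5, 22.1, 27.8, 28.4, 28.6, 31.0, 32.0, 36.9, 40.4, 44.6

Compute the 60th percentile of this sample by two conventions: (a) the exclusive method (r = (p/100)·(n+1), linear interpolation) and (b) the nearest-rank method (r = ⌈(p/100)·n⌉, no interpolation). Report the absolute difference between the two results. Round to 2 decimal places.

n = 17.
(a) r = 10.8; between ranks 10 (27.8) and 11 (28.4): 28.28.
(b) the nearest-rank method: rank 11 → 28.4.
|28.28 − 28.4| = 0.12.

0.12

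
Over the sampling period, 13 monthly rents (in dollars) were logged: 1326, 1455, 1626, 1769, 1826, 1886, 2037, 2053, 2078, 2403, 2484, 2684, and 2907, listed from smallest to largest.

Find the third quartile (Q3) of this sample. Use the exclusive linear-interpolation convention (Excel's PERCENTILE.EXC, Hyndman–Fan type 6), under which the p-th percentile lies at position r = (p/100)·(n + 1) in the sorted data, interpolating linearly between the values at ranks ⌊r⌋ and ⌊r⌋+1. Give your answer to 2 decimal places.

2443.50

n = 13.
r = (75/100)·(13 + 1) = 10.5.
Rank 10 is 2403 and rank 11 is 2484.
Interpolate: 2403 + 0.5·(2484 − 2403) = 2403 + 0.5·81 = 2443.5.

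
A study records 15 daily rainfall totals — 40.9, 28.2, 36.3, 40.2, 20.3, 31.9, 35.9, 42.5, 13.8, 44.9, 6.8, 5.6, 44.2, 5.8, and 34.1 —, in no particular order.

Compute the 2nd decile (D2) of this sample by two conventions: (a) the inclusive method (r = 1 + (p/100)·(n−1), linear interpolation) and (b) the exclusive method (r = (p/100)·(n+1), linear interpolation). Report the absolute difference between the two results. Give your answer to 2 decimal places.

4.20

Sorted: 5.6, 5.8, 6.8, 13.8, 20.3, 28.2, 31.9, 34.1, 35.9, 36.3, 40.2, 40.9, 42.5, 44.2, 44.9.
n = 15.
(a) r = 3.8; between ranks 3 (6.8) and 4 (13.8): 12.4.
(b) r = 3.2; between ranks 3 (6.8) and 4 (13.8): 8.2.
|12.4 − 8.2| = 4.2.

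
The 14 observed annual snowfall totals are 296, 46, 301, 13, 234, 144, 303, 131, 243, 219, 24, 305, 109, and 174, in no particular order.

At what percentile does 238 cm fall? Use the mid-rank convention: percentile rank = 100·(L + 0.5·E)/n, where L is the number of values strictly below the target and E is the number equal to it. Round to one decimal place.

64.3

Sorted: 13, 24, 46, 109, 131, 144, 174, 219, 234, 243, 296, 301, 303, 305.
Count below 238: L = 9; count equal: E = 0; n = 14.
Percentile rank = 100·(9 + 0.5·0)/14 = 100·9/14 = 64.29.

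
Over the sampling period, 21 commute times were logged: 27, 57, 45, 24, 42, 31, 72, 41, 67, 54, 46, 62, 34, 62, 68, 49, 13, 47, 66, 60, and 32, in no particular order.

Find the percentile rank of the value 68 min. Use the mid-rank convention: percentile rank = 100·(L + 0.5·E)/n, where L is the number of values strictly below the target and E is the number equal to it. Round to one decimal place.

92.9

Sorted: 13, 24, 27, 31, 32, 34, 41, 42, 45, 46, 47, 49, 54, 57, 60, 62, 62, 66, 67, 68, 72.
Count below 68: L = 19; count equal: E = 1; n = 21.
Percentile rank = 100·(19 + 0.5·1)/21 = 100·19.5/21 = 92.86.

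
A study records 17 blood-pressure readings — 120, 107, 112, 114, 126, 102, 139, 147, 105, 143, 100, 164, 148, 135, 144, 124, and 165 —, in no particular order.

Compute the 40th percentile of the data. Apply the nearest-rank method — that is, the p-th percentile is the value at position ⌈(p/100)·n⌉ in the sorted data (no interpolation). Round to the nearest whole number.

Sorted: 100, 102, 105, 107, 112, 114, 120, 124, 126, 135, 139, 143, 144, 147, 148, 164, 165.
n = 17.
Position = ⌈40/100 · 17⌉ = ⌈6.8⌉ = 7.
The value at rank 7 is 120.

120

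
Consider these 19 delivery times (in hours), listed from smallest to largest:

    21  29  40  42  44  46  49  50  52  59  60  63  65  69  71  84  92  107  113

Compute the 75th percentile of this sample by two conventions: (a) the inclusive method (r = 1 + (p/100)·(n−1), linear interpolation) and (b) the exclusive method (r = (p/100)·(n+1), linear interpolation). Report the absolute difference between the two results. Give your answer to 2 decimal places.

n = 19.
(a) r = 14.5; between ranks 14 (69) and 15 (71): 70.
(b) r = 15 → value at rank 15 = 71.
|70 − 71| = 1.

1.00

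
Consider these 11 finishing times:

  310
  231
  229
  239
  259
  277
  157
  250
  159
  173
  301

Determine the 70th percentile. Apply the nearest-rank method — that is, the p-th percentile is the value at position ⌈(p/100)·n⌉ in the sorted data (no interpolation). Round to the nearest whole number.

259

Sorted: 157, 159, 173, 229, 231, 239, 250, 259, 277, 301, 310.
n = 11.
Position = ⌈70/100 · 11⌉ = ⌈7.7⌉ = 8.
The value at rank 8 is 259.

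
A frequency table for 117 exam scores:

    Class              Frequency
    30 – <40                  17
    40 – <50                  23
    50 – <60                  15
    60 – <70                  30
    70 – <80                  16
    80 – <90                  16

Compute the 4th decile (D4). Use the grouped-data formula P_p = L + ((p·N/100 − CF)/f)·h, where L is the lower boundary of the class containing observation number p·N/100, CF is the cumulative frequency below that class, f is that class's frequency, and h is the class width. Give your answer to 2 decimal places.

N = 117; target position k = 40/100 · 117 = 46.8.
Cumulative frequencies: 17, 40, 55, 85, 101, 117.
Observation 46.8 falls in the class 50 – <60.
L = 50, CF = 40, f = 15, h = 10.
P40 = 50 + ((46.8 − 40)/15)·10 = 50 + 4.53333 = 54.5333.

54.53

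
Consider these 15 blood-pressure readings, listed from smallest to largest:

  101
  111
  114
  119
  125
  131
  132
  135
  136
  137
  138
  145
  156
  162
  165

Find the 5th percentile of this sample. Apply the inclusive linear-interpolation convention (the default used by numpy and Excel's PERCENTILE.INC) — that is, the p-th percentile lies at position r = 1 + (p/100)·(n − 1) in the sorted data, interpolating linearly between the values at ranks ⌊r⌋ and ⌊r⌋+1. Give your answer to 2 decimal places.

108.00

n = 15.
r = 1 + (5/100)·(15 − 1) = 1 + 0.7 = 1.7.
Rank 1 is 101 and rank 2 is 111.
Interpolate: 101 + 0.7·(111 − 101) = 101 + 0.7·10 = 108.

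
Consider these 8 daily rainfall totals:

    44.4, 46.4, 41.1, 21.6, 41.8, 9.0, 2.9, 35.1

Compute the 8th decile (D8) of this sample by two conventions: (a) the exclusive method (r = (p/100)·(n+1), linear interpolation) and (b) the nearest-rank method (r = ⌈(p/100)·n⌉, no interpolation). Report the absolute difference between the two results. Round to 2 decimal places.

0.40

Sorted: 2.9, 9.0, 21.6, 35.1, 41.1, 41.8, 44.4, 46.4.
n = 8.
(a) r = 7.2; between ranks 7 (44.4) and 8 (46.4): 44.8.
(b) the nearest-rank method: rank 7 → 44.4.
|44.8 − 44.4| = 0.4.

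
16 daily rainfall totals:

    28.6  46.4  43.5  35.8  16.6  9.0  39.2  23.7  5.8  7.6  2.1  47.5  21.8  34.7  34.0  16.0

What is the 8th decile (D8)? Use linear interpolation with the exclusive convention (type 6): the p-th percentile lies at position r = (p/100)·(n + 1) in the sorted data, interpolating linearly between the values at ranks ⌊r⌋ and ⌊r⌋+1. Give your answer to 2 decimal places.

41.78

Sorted: 2.1, 5.8, 7.6, 9.0, 16.0, 16.6, 21.8, 23.7, 28.6, 34.0, 34.7, 35.8, 39.2, 43.5, 46.4, 47.5.
n = 16.
r = (80/100)·(16 + 1) = 13.6.
Rank 13 is 39.2 and rank 14 is 43.5.
Interpolate: 39.2 + 0.6·(43.5 − 39.2) = 39.2 + 0.6·4.3 = 41.78.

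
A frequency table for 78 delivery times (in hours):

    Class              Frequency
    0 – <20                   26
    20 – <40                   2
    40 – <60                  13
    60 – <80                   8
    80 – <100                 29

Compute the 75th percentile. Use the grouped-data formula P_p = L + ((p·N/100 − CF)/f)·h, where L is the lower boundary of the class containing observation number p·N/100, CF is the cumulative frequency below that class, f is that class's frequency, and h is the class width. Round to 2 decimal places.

86.55

N = 78; target position k = 75/100 · 78 = 58.5.
Cumulative frequencies: 26, 28, 41, 49, 78.
Observation 58.5 falls in the class 80 – <100.
L = 80, CF = 49, f = 29, h = 20.
P75 = 80 + ((58.5 − 49)/29)·20 = 80 + 6.55172 = 86.5517.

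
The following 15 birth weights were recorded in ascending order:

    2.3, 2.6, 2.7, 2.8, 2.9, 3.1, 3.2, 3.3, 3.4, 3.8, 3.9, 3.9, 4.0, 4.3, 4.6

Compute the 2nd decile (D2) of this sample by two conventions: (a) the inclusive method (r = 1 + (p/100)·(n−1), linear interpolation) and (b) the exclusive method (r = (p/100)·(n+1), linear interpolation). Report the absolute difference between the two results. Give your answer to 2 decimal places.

n = 15.
(a) r = 3.8; between ranks 3 (2.7) and 4 (2.8): 2.78.
(b) r = 3.2; between ranks 3 (2.7) and 4 (2.8): 2.72.
|2.78 − 2.72| = 0.06.

0.06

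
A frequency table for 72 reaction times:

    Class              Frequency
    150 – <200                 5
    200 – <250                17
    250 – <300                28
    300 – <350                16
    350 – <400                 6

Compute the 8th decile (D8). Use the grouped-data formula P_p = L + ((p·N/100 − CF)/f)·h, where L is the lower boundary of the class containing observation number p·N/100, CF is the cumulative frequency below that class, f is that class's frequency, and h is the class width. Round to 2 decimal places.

323.75

N = 72; target position k = 80/100 · 72 = 57.6.
Cumulative frequencies: 5, 22, 50, 66, 72.
Observation 57.6 falls in the class 300 – <350.
L = 300, CF = 50, f = 16, h = 50.
P80 = 300 + ((57.6 − 50)/16)·50 = 300 + 23.75 = 323.75.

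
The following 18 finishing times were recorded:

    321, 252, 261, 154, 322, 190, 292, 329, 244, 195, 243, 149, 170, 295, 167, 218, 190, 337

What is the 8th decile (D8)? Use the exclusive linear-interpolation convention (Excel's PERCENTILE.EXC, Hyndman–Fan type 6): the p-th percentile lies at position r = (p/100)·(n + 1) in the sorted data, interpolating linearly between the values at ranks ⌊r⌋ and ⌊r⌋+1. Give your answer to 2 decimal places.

321.20

Sorted: 149, 154, 167, 170, 190, 190, 195, 218, 243, 244, 252, 261, 292, 295, 321, 322, 329, 337.
n = 18.
r = (80/100)·(18 + 1) = 15.2.
Rank 15 is 321 and rank 16 is 322.
Interpolate: 321 + 0.2·(322 − 321) = 321 + 0.2·1 = 321.2.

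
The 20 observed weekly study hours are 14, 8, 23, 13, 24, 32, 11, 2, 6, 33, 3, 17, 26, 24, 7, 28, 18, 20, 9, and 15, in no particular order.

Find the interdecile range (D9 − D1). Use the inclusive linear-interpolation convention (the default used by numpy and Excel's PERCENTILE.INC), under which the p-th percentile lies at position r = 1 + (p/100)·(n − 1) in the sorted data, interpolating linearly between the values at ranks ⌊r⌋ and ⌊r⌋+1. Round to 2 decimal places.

22.70

Sorted: 2, 3, 6, 7, 8, 9, 11, 13, 14, 15, 17, 18, 20, 23, 24, 24, 26, 28, 32, 33.
n = 20.
P10: r = 2.9; ranks 2–3 are 3, 6; interpolating gives 5.7.
P90: r = 18.1; ranks 18–19 are 28, 32; interpolating gives 28.4.
Difference: 28.4 − 5.7 = 22.7.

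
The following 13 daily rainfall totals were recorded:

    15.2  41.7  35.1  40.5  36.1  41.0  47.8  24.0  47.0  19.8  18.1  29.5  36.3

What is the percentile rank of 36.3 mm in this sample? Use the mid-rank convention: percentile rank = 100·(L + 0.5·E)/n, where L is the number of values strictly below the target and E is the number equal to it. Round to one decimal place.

Sorted: 15.2, 18.1, 19.8, 24.0, 29.5, 35.1, 36.1, 36.3, 40.5, 41.0, 41.7, 47.0, 47.8.
Count below 36.3: L = 7; count equal: E = 1; n = 13.
Percentile rank = 100·(7 + 0.5·1)/13 = 100·7.5/13 = 57.69.

57.7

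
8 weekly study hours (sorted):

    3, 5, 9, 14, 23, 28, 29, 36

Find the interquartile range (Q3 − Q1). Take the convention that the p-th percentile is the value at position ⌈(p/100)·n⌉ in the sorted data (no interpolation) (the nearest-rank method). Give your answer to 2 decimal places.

n = 8.
P25: rank ⌈25/100·8⌉ = 2 → 5.
P75: rank ⌈75/100·8⌉ = 6 → 28.
Difference: 28 − 5 = 23.

23.00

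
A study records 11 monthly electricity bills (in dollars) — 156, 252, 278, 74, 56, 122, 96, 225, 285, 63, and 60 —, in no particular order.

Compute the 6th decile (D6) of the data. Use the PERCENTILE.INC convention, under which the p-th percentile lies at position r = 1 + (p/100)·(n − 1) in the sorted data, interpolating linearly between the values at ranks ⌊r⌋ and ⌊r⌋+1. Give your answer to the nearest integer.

156

Sorted: 56, 60, 63, 74, 96, 122, 156, 225, 252, 278, 285.
n = 11.
r = 1 + (60/100)·(11 − 1) = 1 + 6 = 7.
r is an integer, so P60 is the value at rank 7: 156.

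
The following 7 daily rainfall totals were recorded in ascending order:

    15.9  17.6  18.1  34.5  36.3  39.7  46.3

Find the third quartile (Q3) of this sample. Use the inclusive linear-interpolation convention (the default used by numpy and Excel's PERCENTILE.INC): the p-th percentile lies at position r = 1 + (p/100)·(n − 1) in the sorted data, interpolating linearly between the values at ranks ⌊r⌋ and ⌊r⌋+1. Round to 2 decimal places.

38.00

n = 7.
r = 1 + (75/100)·(7 − 1) = 1 + 4.5 = 5.5.
Rank 5 is 36.3 and rank 6 is 39.7.
Interpolate: 36.3 + 0.5·(39.7 − 36.3) = 36.3 + 0.5·3.4 = 38.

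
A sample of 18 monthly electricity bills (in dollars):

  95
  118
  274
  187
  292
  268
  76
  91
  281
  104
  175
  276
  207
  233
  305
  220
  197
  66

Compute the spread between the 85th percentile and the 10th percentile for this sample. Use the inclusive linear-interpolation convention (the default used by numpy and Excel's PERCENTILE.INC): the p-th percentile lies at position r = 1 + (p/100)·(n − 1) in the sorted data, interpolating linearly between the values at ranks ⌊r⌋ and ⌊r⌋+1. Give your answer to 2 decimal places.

191.75

Sorted: 66, 76, 91, 95, 104, 118, 175, 187, 197, 207, 220, 233, 268, 274, 276, 281, 292, 305.
n = 18.
P10: r = 2.7; ranks 2–3 are 76, 91; interpolating gives 86.5.
P85: r = 15.45; ranks 15–16 are 276, 281; interpolating gives 278.25.
Difference: 278.25 − 86.5 = 191.75.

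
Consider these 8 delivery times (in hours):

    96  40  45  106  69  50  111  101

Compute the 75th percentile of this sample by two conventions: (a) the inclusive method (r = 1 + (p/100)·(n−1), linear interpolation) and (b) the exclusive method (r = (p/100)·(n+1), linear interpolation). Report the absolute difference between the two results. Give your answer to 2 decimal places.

Sorted: 40, 45, 50, 69, 96, 101, 106, 111.
n = 8.
(a) r = 6.25; between ranks 6 (101) and 7 (106): 102.25.
(b) r = 6.75; between ranks 6 (101) and 7 (106): 104.75.
|102.25 − 104.75| = 2.5.

2.50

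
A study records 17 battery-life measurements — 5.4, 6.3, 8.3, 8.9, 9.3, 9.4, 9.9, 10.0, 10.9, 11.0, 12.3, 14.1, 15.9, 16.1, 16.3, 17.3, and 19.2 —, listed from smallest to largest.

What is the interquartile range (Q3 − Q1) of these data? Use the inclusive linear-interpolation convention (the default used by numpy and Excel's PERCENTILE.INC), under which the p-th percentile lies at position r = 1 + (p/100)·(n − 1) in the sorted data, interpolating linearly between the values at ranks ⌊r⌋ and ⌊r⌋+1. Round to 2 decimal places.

n = 17.
P25: r = 5 (integer) → 9.3.
P75: r = 13 (integer) → 15.9.
Difference: 15.9 − 9.3 = 6.6.

6.60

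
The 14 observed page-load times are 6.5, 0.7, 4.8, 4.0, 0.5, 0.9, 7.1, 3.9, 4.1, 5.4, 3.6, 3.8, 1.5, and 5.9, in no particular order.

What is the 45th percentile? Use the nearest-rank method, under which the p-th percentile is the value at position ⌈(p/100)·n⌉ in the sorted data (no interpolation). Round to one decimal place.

Sorted: 0.5, 0.7, 0.9, 1.5, 3.6, 3.8, 3.9, 4.0, 4.1, 4.8, 5.4, 5.9, 6.5, 7.1.
n = 14.
Position = ⌈45/100 · 14⌉ = ⌈6.3⌉ = 7.
The value at rank 7 is 3.9.

3.9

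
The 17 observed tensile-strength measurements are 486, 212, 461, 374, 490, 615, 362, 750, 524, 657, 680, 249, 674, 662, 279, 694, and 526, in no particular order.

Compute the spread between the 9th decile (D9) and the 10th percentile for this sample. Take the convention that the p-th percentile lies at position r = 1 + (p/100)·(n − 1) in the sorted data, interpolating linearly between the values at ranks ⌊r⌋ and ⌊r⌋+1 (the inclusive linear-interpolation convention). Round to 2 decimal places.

418.60

Sorted: 212, 249, 279, 362, 374, 461, 486, 490, 524, 526, 615, 657, 662, 674, 680, 694, 750.
n = 17.
P10: r = 2.6; ranks 2–3 are 249, 279; interpolating gives 267.
P90: r = 15.4; ranks 15–16 are 680, 694; interpolating gives 685.6.
Difference: 685.6 − 267 = 418.6.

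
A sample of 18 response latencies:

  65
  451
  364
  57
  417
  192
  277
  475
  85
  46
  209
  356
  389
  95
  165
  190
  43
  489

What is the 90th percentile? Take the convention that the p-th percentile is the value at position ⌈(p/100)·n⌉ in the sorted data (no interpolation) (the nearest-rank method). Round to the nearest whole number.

Sorted: 43, 46, 57, 65, 85, 95, 165, 190, 192, 209, 277, 356, 364, 389, 417, 451, 475, 489.
n = 18.
Position = ⌈90/100 · 18⌉ = ⌈16.2⌉ = 17.
The value at rank 17 is 475.

475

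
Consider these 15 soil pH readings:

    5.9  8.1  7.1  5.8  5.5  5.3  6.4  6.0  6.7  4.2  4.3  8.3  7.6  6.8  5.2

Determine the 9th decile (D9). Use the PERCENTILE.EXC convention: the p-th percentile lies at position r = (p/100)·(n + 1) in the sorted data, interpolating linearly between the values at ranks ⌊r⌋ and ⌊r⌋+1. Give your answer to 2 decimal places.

Sorted: 4.2, 4.3, 5.2, 5.3, 5.5, 5.8, 5.9, 6.0, 6.4, 6.7, 6.8, 7.1, 7.6, 8.1, 8.3.
n = 15.
r = (90/100)·(15 + 1) = 14.4.
Rank 14 is 8.1 and rank 15 is 8.3.
Interpolate: 8.1 + 0.4·(8.3 − 8.1) = 8.1 + 0.4·0.2 = 8.18.

8.18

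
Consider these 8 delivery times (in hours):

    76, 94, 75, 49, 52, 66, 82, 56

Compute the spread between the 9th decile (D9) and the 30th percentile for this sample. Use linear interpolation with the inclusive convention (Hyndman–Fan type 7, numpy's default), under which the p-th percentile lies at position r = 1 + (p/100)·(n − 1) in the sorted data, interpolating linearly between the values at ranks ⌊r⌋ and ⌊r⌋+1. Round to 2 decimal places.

Sorted: 49, 52, 56, 66, 75, 76, 82, 94.
n = 8.
P30: r = 3.1; ranks 3–4 are 56, 66; interpolating gives 57.
P90: r = 7.3; ranks 7–8 are 82, 94; interpolating gives 85.6.
Difference: 85.6 − 57 = 28.6.

28.60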